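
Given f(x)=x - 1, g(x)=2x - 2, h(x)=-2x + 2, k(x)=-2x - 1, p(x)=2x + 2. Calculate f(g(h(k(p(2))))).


p(2) = 6
k(6) = -13
h(-13) = 28
g(28) = 54
f(54) = 53

53


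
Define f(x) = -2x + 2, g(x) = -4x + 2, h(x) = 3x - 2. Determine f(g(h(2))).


30


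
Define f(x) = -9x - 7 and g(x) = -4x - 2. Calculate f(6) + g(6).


f(6) = -61
g(6) = -26
Sum = -87

-87


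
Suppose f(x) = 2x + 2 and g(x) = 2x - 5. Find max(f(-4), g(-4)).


-6


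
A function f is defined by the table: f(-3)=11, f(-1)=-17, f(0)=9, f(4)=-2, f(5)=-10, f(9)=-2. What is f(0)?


Reading from the table at x = 0

9


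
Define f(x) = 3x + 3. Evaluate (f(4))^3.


f(4) = 15
(15)^3 = 3375

3375


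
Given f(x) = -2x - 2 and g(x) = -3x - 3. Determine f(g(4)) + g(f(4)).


f(g(4)) = 28
g(f(4)) = 27
Sum = 55

55


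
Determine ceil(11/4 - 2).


11/4 = 2.75
2.75 - 2 = 0.75
ceil(0.75) = 1

1


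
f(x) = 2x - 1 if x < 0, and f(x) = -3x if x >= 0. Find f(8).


8 satisfies x >= 0
f(8) = -24

-24


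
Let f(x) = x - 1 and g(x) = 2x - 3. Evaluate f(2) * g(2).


f(2) = 1
g(2) = 1
Product = 1

1


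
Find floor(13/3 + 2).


13/3 = 4.3333
4.3333 + 2 = 6.3333
floor(6.3333) = 6

6


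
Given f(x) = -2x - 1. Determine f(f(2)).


f(2) = -5
f(-5) = 9

9


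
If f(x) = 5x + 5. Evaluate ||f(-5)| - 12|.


f(-5) = -20
|-20| = 20
|20 - 12| = 8

8


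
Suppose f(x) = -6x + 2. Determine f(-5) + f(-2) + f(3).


f(-5) = 32
f(-2) = 14
f(3) = -16
Sum = 30

30


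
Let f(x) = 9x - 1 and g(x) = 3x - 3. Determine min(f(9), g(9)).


f(9) = 80
g(9) = 24
min = 24

24


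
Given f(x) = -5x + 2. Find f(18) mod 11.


f(18) = -88
-88 mod 11 = 0

0


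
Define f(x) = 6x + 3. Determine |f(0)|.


3


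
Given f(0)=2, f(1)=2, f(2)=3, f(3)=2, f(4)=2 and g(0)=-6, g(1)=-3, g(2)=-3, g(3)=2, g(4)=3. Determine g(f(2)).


f(2) = 3
g(3) = 2

2


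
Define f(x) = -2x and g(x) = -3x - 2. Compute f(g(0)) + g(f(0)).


2


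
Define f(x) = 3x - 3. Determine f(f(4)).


f(4) = 9
f(9) = 24

24


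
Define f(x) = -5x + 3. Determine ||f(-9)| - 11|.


37


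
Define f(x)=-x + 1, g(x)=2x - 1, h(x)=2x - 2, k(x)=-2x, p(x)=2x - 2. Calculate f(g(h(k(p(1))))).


p(1) = 0
k(0) = 0
h(0) = -2
g(-2) = -5
f(-5) = 6

6


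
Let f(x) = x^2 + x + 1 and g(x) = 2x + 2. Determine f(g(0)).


g(0) = 2
f(2) = 1*(2)^2 + 1*(2) + 1 = 7

7


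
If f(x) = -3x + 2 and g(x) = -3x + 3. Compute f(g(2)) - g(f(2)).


f(g(2)) = 11
g(f(2)) = 15
Difference = -4

-4


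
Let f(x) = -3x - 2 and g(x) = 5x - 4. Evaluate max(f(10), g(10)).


f(10) = -32
g(10) = 46
max = 46

46


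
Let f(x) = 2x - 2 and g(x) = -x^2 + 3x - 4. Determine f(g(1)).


g(1) = -2
f(-2) = -6

-6


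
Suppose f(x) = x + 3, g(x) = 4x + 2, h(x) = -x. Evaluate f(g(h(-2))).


h(-2) = 2
g(2) = 10
f(10) = 13

13


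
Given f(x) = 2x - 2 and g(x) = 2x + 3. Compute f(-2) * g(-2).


f(-2) = -6
g(-2) = -1
Product = 6

6


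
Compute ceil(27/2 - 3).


27/2 = 13.5
13.5 - 3 = 10.5
ceil(10.5) = 11

11


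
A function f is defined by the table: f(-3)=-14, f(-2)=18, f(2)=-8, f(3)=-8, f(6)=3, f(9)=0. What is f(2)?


-8


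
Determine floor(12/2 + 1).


12/2 = 6
6 + 1 = 7
floor(7) = 7

7


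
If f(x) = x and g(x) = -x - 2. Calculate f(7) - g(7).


f(7) = 7
g(7) = -9
Difference = 16

16


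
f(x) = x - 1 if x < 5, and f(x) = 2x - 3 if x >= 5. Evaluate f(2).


2 satisfies x < 5
f(2) = 1

1


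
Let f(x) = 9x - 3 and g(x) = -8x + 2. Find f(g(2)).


g(2) = -14
f(-14) = -129

-129


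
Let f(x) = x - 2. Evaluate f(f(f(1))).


f(1) = -1
f(-1) = -3
f(-3) = -5

-5


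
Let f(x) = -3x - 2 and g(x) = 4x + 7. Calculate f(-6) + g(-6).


f(-6) = 16
g(-6) = -17
Sum = -1

-1


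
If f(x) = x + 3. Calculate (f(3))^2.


f(3) = 6
(6)^2 = 36

36


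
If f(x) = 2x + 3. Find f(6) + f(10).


f(6) = 15
f(10) = 23
Sum = 38

38


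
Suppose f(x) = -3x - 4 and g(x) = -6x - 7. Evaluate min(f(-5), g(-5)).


f(-5) = 11
g(-5) = 23
min = 11

11


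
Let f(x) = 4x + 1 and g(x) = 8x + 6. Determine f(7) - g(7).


f(7) = 29
g(7) = 62
Difference = -33

-33


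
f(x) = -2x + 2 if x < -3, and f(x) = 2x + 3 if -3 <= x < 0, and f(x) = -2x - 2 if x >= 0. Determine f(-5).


12


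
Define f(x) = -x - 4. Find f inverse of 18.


Solve -x - 4 = 18
x = (18 + 4) / (-1) = -22

-22


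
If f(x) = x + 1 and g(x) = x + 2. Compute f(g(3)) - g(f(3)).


f(g(3)) = 6
g(f(3)) = 6
Difference = 0

0


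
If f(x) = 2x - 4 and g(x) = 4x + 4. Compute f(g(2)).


g(2) = 12
f(12) = 20

20


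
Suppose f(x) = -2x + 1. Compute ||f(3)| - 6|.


f(3) = -5
|-5| = 5
|5 - 6| = 1

1


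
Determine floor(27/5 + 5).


27/5 = 5.4
5.4 + 5 = 10.4
floor(10.4) = 10

10


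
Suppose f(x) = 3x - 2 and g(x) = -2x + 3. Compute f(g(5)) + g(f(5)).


f(g(5)) = -23
g(f(5)) = -23
Sum = -46

-46


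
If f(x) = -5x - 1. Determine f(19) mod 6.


f(19) = -96
-96 mod 6 = 0

0


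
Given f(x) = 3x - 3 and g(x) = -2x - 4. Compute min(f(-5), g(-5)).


f(-5) = -18
g(-5) = 6
min = -18

-18


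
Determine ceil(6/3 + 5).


6/3 = 2
2 + 5 = 7
ceil(7) = 7

7


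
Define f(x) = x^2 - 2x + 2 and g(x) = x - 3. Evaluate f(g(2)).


g(2) = -1
f(-1) = 1*(-1)^2 - 2*(-1) + 2 = 5

5


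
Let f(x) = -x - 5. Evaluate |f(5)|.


f(5) = -10
|-10| = 10

10


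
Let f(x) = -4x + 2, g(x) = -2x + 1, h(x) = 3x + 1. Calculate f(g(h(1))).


h(1) = 4
g(4) = -7
f(-7) = 30

30


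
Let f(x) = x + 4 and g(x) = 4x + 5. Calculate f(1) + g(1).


f(1) = 5
g(1) = 9
Sum = 14

14


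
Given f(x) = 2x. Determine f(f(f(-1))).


-8


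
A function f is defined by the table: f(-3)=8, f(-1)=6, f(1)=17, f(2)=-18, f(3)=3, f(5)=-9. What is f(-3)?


8


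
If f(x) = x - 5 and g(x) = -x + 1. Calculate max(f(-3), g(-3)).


f(-3) = -8
g(-3) = 4
max = 4

4


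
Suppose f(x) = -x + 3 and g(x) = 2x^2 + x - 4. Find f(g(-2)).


g(-2) = 2
f(2) = 1

1


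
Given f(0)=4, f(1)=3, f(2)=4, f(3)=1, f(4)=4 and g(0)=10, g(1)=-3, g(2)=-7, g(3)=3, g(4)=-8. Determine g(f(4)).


f(4) = 4
g(4) = -8

-8


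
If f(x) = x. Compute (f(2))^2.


f(2) = 2
(2)^2 = 4

4


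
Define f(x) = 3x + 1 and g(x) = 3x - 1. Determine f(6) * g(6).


f(6) = 19
g(6) = 17
Product = 323

323


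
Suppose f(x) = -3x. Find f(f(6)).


54


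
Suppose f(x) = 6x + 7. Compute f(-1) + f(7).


f(-1) = 1
f(7) = 49
Sum = 50

50


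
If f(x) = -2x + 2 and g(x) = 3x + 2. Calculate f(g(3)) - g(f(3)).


f(g(3)) = -20
g(f(3)) = -10
Difference = -10

-10


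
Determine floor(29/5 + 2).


29/5 = 5.8
5.8 + 2 = 7.8
floor(7.8) = 7

7


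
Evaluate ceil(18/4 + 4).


18/4 = 4.5
4.5 + 4 = 8.5
ceil(8.5) = 9

9


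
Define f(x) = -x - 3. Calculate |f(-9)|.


f(-9) = 6
|6| = 6

6


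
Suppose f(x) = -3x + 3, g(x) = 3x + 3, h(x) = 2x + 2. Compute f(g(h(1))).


h(1) = 4
g(4) = 15
f(15) = -42

-42


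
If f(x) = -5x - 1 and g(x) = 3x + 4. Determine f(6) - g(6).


f(6) = -31
g(6) = 22
Difference = -53

-53


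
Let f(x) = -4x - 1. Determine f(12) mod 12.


f(12) = -49
-49 mod 12 = 11

11


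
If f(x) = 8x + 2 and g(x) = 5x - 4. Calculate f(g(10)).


g(10) = 46
f(46) = 370

370


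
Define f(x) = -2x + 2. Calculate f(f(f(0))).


f(0) = 2
f(2) = -2
f(-2) = 6

6


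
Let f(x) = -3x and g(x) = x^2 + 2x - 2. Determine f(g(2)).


g(2) = 6
f(6) = -18

-18


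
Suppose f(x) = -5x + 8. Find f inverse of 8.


Solve -5x + 8 = 8
x = (8 - 8) / (-5) = 0

0


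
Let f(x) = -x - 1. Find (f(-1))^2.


f(-1) = 0
(0)^2 = 0

0


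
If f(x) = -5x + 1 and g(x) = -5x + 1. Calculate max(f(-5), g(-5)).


f(-5) = 26
g(-5) = 26
max = 26

26


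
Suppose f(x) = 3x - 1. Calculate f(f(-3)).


-31


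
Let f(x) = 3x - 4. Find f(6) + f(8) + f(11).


f(6) = 14
f(8) = 20
f(11) = 29
Sum = 63

63


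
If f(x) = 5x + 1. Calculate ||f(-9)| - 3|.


f(-9) = -44
|-44| = 44
|44 - 3| = 41

41


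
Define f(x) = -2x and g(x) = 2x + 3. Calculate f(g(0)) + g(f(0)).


f(g(0)) = -6
g(f(0)) = 3
Sum = -3

-3


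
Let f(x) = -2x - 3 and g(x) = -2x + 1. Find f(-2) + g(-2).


f(-2) = 1
g(-2) = 5
Sum = 6

6


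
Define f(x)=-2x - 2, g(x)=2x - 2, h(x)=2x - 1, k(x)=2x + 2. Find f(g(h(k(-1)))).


k(-1) = 0
h(0) = -1
g(-1) = -4
f(-4) = 6

6


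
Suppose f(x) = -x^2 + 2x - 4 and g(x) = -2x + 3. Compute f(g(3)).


g(3) = -3
f(-3) = (-1)*(-3)^2 + 2*(-3) - 4 = -19

-19


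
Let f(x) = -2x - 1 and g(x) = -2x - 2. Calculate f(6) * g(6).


182


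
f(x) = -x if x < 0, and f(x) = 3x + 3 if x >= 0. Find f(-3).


-3 satisfies x < 0
f(-3) = 3

3


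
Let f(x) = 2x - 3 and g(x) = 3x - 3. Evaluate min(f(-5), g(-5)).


-18


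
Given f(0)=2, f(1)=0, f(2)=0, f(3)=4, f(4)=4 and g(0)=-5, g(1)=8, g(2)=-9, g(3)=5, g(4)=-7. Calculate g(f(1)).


-5


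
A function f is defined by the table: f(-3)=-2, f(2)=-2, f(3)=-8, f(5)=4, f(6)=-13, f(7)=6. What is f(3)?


Reading from the table at x = 3

-8


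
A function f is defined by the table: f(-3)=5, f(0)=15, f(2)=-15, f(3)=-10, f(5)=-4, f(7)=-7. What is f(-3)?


5


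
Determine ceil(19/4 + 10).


19/4 = 4.75
4.75 + 10 = 14.75
ceil(14.75) = 15

15


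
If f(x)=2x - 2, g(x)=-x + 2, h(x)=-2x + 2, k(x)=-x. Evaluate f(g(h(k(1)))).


k(1) = -1
h(-1) = 4
g(4) = -2
f(-2) = -6

-6


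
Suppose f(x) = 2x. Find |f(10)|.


20


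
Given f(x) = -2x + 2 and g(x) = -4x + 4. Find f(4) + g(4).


f(4) = -6
g(4) = -12
Sum = -18

-18


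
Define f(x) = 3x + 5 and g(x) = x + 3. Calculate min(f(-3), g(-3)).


f(-3) = -4
g(-3) = 0
min = -4

-4


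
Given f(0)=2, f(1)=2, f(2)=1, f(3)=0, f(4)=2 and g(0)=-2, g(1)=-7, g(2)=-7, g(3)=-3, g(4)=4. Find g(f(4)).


-7


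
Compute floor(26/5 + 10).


26/5 = 5.2
5.2 + 10 = 15.2
floor(15.2) = 15

15


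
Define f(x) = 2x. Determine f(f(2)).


f(2) = 4
f(4) = 8

8


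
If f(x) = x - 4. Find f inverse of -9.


Solve x - 4 = -9
x = (-9 + 4) / 1 = -5

-5


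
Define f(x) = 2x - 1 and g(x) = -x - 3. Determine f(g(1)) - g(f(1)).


f(g(1)) = -9
g(f(1)) = -4
Difference = -5

-5


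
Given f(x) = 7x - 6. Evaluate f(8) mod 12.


f(8) = 50
50 mod 12 = 2

2


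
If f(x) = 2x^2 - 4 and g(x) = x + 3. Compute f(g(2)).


g(2) = 5
f(5) = 2*(5)^2 - 4 = 46

46


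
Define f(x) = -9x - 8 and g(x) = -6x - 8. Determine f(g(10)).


g(10) = -68
f(-68) = 604

604


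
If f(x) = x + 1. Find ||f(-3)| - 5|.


f(-3) = -2
|-2| = 2
|2 - 5| = 3

3


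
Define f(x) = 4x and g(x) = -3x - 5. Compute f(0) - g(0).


f(0) = 0
g(0) = -5
Difference = 5

5


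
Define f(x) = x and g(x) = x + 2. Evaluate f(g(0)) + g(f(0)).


f(g(0)) = 2
g(f(0)) = 2
Sum = 4

4


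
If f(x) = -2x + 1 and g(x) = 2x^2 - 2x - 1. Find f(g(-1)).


-5


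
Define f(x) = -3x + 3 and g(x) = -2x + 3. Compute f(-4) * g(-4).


f(-4) = 15
g(-4) = 11
Product = 165

165


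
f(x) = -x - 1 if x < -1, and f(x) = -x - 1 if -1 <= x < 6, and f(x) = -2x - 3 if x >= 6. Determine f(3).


-4


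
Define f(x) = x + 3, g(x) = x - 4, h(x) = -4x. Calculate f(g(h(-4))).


h(-4) = 16
g(16) = 12
f(12) = 15

15


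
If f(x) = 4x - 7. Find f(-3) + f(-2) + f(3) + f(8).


f(-3) = -19
f(-2) = -15
f(3) = 5
f(8) = 25
Sum = -4

-4


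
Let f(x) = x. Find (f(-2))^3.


-8


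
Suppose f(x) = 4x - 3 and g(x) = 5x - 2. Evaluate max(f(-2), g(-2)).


-11


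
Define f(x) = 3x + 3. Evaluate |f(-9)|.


f(-9) = -24
|-24| = 24

24


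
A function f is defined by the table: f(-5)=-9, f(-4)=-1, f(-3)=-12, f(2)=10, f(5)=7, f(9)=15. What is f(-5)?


Reading from the table at x = -5

-9


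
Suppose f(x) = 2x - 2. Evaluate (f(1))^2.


0


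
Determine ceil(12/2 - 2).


4


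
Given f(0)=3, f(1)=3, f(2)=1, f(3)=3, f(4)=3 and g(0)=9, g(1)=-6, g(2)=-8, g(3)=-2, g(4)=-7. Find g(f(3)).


f(3) = 3
g(3) = -2

-2


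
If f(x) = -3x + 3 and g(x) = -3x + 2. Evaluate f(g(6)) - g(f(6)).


f(g(6)) = 51
g(f(6)) = 47
Difference = 4

4


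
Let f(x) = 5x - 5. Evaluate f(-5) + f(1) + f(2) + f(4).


-10


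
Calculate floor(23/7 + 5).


23/7 = 3.2857
3.2857 + 5 = 8.2857
floor(8.2857) = 8

8


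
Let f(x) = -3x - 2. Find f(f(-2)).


f(-2) = 4
f(4) = -14

-14


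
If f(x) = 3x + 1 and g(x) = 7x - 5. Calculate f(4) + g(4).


f(4) = 13
g(4) = 23
Sum = 36

36


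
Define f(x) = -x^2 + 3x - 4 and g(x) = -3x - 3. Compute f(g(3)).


g(3) = -12
f(-12) = (-1)*(-12)^2 + 3*(-12) - 4 = -184

-184


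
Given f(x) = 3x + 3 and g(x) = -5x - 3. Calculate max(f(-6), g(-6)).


f(-6) = -15
g(-6) = 27
max = 27

27


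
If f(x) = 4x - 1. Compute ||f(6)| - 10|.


f(6) = 23
|23| = 23
|23 - 10| = 13

13


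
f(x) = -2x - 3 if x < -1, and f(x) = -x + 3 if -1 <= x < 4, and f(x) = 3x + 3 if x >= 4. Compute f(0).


0 satisfies -1 <= x < 4
f(0) = 3

3


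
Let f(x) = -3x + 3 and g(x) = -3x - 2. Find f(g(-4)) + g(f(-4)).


f(g(-4)) = -27
g(f(-4)) = -47
Sum = -74

-74


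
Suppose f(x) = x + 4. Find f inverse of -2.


Solve x + 4 = -2
x = (-2 - 4) / 1 = -6

-6


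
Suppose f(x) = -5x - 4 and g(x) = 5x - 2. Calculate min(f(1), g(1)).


f(1) = -9
g(1) = 3
min = -9

-9


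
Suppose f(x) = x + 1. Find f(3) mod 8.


f(3) = 4
4 mod 8 = 4

4


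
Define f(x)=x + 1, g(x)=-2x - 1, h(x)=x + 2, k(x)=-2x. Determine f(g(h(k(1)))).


k(1) = -2
h(-2) = 0
g(0) = -1
f(-1) = 0

0


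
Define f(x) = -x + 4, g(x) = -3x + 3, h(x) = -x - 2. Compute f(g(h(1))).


h(1) = -3
g(-3) = 12
f(12) = -8

-8


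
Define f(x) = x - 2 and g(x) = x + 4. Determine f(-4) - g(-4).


f(-4) = -6
g(-4) = 0
Difference = -6

-6


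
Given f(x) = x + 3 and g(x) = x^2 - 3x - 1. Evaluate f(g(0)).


g(0) = -1
f(-1) = 2

2


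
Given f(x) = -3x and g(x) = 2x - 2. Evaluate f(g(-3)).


g(-3) = -8
f(-8) = 24

24


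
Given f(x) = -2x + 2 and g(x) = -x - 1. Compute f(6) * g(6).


f(6) = -10
g(6) = -7
Product = 70

70


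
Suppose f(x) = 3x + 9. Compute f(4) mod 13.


f(4) = 21
21 mod 13 = 8

8


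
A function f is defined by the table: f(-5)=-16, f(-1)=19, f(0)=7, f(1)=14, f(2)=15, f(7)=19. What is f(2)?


Reading from the table at x = 2

15


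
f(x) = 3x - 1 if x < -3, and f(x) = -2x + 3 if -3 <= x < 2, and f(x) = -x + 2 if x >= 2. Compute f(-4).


-13


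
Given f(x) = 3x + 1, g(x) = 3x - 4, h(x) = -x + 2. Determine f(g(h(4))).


-29


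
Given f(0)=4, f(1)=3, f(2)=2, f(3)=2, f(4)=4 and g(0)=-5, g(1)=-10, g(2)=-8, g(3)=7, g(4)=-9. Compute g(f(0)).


f(0) = 4
g(4) = -9

-9


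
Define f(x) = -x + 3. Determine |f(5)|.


f(5) = -2
|-2| = 2

2


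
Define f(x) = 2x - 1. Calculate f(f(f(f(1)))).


1


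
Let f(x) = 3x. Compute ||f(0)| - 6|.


f(0) = 0
|0| = 0
|0 - 6| = 6

6


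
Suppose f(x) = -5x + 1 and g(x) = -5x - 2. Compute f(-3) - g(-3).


f(-3) = 16
g(-3) = 13
Difference = 3

3


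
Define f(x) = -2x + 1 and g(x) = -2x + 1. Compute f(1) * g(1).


f(1) = -1
g(1) = -1
Product = 1

1


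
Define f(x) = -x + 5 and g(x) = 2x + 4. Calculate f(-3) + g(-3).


f(-3) = 8
g(-3) = -2
Sum = 6

6


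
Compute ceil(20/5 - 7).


20/5 = 4
4 - 7 = -3
ceil(-3) = -3

-3


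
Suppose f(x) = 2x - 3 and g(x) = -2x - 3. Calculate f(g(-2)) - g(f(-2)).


f(g(-2)) = -1
g(f(-2)) = 11
Difference = -12

-12


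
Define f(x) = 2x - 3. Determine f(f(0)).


-9


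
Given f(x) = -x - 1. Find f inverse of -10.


9


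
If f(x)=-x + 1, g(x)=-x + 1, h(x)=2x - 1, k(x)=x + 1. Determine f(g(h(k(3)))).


k(3) = 4
h(4) = 7
g(7) = -6
f(-6) = 7

7


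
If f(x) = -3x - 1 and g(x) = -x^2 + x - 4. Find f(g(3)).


g(3) = -10
f(-10) = 29

29


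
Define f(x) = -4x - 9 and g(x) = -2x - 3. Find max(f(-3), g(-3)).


f(-3) = 3
g(-3) = 3
max = 3

3


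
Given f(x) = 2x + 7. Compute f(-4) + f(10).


f(-4) = -1
f(10) = 27
Sum = 26

26


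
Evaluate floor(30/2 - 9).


6


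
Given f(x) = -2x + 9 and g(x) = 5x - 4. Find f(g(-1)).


g(-1) = -9
f(-9) = 27

27


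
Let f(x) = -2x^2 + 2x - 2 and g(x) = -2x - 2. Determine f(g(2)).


g(2) = -6
f(-6) = (-2)*(-6)^2 + 2*(-6) - 2 = -86

-86


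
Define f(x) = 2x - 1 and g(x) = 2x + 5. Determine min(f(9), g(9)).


f(9) = 17
g(9) = 23
min = 17

17


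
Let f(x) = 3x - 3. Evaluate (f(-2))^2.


f(-2) = -9
(-9)^2 = 81

81


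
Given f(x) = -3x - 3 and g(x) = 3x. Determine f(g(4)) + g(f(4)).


f(g(4)) = -39
g(f(4)) = -45
Sum = -84

-84


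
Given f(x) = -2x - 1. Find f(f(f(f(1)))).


21


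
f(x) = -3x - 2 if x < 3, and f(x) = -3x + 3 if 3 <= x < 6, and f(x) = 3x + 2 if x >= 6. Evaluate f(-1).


-1 satisfies x < 3
f(-1) = 1

1


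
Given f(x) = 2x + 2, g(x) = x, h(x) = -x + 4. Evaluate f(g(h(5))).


h(5) = -1
g(-1) = -1
f(-1) = 0

0


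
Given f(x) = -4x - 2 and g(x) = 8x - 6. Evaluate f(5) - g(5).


-56


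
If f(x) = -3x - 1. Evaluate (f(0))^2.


f(0) = -1
(-1)^2 = 1

1


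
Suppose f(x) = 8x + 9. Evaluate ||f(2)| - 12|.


f(2) = 25
|25| = 25
|25 - 12| = 13

13


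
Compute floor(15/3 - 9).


-4


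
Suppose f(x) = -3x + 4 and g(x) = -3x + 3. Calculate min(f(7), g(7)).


f(7) = -17
g(7) = -18
min = -18

-18


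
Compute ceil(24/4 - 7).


24/4 = 6
6 - 7 = -1
ceil(-1) = -1

-1


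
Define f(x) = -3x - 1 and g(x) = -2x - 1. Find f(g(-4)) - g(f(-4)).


f(g(-4)) = -22
g(f(-4)) = -23
Difference = 1

1


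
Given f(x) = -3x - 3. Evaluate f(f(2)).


f(2) = -9
f(-9) = 24

24


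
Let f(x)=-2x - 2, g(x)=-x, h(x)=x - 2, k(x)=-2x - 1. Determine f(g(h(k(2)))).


k(2) = -5
h(-5) = -7
g(-7) = 7
f(7) = -16

-16


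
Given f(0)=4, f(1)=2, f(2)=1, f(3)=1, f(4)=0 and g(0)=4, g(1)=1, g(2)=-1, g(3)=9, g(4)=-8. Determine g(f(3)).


f(3) = 1
g(1) = 1

1


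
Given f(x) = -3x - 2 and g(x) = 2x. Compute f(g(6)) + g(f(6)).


f(g(6)) = -38
g(f(6)) = -40
Sum = -78

-78


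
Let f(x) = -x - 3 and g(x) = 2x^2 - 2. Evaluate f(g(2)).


g(2) = 6
f(6) = -9

-9


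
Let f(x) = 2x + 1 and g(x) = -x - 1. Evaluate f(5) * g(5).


f(5) = 11
g(5) = -6
Product = -66

-66


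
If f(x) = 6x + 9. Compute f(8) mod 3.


f(8) = 57
57 mod 3 = 0

0


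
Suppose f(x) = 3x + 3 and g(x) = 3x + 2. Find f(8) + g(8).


53


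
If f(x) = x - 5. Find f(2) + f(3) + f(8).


f(2) = -3
f(3) = -2
f(8) = 3
Sum = -2

-2


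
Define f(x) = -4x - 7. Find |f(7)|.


f(7) = -35
|-35| = 35

35


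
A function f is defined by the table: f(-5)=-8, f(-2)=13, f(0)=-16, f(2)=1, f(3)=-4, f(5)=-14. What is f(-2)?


Reading from the table at x = -2

13


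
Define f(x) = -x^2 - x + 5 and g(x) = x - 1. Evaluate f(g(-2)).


g(-2) = -3
f(-3) = (-1)*(-3)^2 - 1*(-3) + 5 = -1

-1


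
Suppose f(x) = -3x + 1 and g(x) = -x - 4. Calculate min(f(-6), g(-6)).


f(-6) = 19
g(-6) = 2
min = 2

2


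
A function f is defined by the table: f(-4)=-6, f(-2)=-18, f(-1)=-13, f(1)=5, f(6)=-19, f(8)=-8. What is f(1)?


5


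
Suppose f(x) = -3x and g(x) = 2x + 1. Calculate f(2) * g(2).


f(2) = -6
g(2) = 5
Product = -30

-30


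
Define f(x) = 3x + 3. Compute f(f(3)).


f(3) = 12
f(12) = 39

39


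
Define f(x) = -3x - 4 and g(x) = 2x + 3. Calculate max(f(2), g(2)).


f(2) = -10
g(2) = 7
max = 7

7


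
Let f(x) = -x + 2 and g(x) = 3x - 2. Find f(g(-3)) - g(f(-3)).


f(g(-3)) = 13
g(f(-3)) = 13
Difference = 0

0


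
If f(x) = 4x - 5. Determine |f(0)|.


f(0) = -5
|-5| = 5

5


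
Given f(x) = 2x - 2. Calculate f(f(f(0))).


f(0) = -2
f(-2) = -6
f(-6) = -14

-14


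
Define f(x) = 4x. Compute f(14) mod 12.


f(14) = 56
56 mod 12 = 8

8


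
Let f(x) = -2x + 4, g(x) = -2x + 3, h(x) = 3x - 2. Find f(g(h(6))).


h(6) = 16
g(16) = -29
f(-29) = 62

62


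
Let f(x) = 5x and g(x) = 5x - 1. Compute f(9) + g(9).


f(9) = 45
g(9) = 44
Sum = 89

89


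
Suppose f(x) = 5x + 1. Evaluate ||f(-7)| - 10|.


24


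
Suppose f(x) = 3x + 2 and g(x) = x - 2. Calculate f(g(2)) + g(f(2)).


f(g(2)) = 2
g(f(2)) = 6
Sum = 8

8


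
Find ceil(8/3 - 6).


8/3 = 2.6667
2.6667 - 6 = -3.3333
ceil(-3.3333) = -3

-3


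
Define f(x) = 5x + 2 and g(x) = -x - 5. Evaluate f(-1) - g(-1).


f(-1) = -3
g(-1) = -4
Difference = 1

1


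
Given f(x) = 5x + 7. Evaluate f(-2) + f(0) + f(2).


21


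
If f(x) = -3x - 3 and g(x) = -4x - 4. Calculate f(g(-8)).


g(-8) = 28
f(28) = -87

-87


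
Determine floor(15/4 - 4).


15/4 = 3.75
3.75 - 4 = -0.25
floor(-0.25) = -1

-1


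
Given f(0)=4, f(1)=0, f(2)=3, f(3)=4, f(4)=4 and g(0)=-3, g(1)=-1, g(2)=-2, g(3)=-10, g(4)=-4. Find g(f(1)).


f(1) = 0
g(0) = -3

-3


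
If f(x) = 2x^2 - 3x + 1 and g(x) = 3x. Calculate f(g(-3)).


g(-3) = -9
f(-9) = 2*(-9)^2 - 3*(-9) + 1 = 190

190


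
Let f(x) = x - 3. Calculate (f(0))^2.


f(0) = -3
(-3)^2 = 9

9


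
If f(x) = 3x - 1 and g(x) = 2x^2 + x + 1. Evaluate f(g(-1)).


g(-1) = 2
f(2) = 5

5


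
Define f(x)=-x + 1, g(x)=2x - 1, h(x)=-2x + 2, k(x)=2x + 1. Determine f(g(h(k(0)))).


k(0) = 1
h(1) = 0
g(0) = -1
f(-1) = 2

2


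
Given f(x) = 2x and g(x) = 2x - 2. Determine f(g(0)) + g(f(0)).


f(g(0)) = -4
g(f(0)) = -2
Sum = -6

-6


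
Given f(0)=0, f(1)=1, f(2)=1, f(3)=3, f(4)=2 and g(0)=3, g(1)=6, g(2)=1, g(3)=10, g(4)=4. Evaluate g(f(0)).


f(0) = 0
g(0) = 3

3


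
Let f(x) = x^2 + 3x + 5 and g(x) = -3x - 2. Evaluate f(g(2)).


45


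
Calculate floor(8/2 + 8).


8/2 = 4
4 + 8 = 12
floor(12) = 12

12


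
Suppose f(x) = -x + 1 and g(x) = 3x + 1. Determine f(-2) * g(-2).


-15


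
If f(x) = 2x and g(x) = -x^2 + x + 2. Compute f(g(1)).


4


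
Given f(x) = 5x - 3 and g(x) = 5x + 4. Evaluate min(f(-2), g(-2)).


f(-2) = -13
g(-2) = -6
min = -13

-13


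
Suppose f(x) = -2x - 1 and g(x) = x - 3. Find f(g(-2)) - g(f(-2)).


9


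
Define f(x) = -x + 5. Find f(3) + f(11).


-4


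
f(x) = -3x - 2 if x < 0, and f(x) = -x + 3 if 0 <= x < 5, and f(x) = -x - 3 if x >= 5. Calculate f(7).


7 satisfies x >= 5
f(7) = -10

-10


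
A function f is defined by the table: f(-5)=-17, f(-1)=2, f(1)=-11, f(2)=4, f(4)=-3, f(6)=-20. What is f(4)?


Reading from the table at x = 4

-3


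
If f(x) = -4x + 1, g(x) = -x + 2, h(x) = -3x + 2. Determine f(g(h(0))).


h(0) = 2
g(2) = 0
f(0) = 1

1


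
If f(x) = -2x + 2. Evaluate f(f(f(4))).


f(4) = -6
f(-6) = 14
f(14) = -26

-26


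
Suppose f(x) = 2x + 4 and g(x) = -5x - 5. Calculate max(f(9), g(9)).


22


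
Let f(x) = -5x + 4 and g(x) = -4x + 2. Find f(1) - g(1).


f(1) = -1
g(1) = -2
Difference = 1

1


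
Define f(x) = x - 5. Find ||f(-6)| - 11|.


0


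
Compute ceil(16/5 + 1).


16/5 = 3.2
3.2 + 1 = 4.2
ceil(4.2) = 5

5


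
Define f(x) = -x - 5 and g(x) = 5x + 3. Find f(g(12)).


g(12) = 63
f(63) = -68

-68


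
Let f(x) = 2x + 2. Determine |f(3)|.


f(3) = 8
|8| = 8

8


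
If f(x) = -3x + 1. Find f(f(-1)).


f(-1) = 4
f(4) = -11

-11


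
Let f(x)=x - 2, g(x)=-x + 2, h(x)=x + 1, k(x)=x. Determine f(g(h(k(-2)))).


k(-2) = -2
h(-2) = -1
g(-1) = 3
f(3) = 1

1


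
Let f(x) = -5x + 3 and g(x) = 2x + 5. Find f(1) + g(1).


f(1) = -2
g(1) = 7
Sum = 5

5


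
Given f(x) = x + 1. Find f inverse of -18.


Solve x + 1 = -18
x = (-18 - 1) / 1 = -19

-19


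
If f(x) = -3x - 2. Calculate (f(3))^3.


-1331


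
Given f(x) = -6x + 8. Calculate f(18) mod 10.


f(18) = -100
-100 mod 10 = 0

0


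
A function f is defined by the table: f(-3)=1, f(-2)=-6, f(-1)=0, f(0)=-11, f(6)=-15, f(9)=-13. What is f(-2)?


Reading from the table at x = -2

-6


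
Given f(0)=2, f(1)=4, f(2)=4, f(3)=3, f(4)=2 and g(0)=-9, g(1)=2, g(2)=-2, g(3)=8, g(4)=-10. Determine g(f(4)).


f(4) = 2
g(2) = -2

-2


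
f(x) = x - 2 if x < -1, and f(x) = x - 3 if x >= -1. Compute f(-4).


-4 satisfies x < -1
f(-4) = -6

-6


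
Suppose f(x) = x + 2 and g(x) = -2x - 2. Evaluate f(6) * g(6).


f(6) = 8
g(6) = -14
Product = -112

-112


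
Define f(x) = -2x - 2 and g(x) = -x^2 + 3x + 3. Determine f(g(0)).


g(0) = 3
f(3) = -8

-8


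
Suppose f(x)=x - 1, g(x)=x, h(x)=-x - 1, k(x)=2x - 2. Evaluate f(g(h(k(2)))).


k(2) = 2
h(2) = -3
g(-3) = -3
f(-3) = -4

-4


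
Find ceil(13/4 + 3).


13/4 = 3.25
3.25 + 3 = 6.25
ceil(6.25) = 7

7


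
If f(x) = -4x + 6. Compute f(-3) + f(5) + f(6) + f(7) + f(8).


f(-3) = 18
f(5) = -14
f(6) = -18
f(7) = -22
f(8) = -26
Sum = -62

-62


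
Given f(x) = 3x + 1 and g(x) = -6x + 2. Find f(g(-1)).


g(-1) = 8
f(8) = 25

25


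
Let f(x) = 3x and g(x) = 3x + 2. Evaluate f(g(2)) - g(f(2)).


f(g(2)) = 24
g(f(2)) = 20
Difference = 4

4


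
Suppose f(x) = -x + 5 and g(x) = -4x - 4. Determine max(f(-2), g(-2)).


f(-2) = 7
g(-2) = 4
max = 7

7


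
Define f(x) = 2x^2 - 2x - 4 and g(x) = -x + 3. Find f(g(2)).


g(2) = 1
f(1) = 2*(1)^2 - 2*(1) - 4 = -4

-4


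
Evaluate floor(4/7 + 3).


4/7 = 0.5714
0.5714 + 3 = 3.5714
floor(3.5714) = 3

3


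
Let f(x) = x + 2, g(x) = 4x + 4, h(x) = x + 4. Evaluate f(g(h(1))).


h(1) = 5
g(5) = 24
f(24) = 26

26


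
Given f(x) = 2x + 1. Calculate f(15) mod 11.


f(15) = 31
31 mod 11 = 9

9


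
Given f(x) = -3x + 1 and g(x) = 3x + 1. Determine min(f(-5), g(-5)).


f(-5) = 16
g(-5) = -14
min = -14

-14


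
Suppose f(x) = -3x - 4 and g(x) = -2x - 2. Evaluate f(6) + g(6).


f(6) = -22
g(6) = -14
Sum = -36

-36


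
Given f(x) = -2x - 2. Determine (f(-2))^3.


f(-2) = 2
(2)^3 = 8

8


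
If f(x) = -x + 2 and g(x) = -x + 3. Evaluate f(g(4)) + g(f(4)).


f(g(4)) = 3
g(f(4)) = 5
Sum = 8

8


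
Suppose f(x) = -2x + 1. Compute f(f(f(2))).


f(2) = -3
f(-3) = 7
f(7) = -13

-13


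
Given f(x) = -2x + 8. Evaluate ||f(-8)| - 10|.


f(-8) = 24
|24| = 24
|24 - 10| = 14

14


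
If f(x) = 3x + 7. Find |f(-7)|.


f(-7) = -14
|-14| = 14

14


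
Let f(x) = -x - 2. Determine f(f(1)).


f(1) = -3
f(-3) = 1

1


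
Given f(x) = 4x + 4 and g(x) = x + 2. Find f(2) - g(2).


f(2) = 12
g(2) = 4
Difference = 8

8


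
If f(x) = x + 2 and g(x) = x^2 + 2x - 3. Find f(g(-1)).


g(-1) = -4
f(-4) = -2

-2


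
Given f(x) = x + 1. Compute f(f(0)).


f(0) = 1
f(1) = 2

2


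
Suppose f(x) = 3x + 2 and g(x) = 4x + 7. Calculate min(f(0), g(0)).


f(0) = 2
g(0) = 7
min = 2

2


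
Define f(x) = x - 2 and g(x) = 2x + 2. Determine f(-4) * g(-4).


f(-4) = -6
g(-4) = -6
Product = 36

36


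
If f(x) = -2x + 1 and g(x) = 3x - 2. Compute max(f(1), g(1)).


f(1) = -1
g(1) = 1
max = 1

1


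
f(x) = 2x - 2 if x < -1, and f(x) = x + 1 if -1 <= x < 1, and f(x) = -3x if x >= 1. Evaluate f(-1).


-1 satisfies -1 <= x < 1
f(-1) = 0

0


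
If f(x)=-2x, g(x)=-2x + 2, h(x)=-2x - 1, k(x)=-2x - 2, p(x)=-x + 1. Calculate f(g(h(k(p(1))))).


p(1) = 0
k(0) = -2
h(-2) = 3
g(3) = -4
f(-4) = 8

8


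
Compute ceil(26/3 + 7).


26/3 = 8.6667
8.6667 + 7 = 15.6667
ceil(15.6667) = 16

16


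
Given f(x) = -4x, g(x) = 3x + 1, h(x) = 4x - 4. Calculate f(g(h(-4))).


h(-4) = -20
g(-20) = -59
f(-59) = 236

236


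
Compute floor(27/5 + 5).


10


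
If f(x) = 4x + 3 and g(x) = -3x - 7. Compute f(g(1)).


g(1) = -10
f(-10) = -37

-37


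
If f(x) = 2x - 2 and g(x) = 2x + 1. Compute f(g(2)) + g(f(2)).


f(g(2)) = 8
g(f(2)) = 5
Sum = 13

13


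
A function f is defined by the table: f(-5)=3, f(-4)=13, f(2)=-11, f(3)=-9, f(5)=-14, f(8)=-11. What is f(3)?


Reading from the table at x = 3

-9


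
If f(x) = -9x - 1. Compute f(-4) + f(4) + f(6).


f(-4) = 35
f(4) = -37
f(6) = -55
Sum = -57

-57


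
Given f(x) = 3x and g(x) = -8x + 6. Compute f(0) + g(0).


6


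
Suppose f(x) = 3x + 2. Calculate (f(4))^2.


f(4) = 14
(14)^2 = 196

196


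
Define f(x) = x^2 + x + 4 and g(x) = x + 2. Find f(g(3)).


g(3) = 5
f(5) = 1*(5)^2 + 1*(5) + 4 = 34

34


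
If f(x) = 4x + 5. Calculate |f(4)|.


f(4) = 21
|21| = 21

21


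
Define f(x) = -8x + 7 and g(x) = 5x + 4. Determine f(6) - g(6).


f(6) = -41
g(6) = 34
Difference = -75

-75


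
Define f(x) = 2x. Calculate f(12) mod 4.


f(12) = 24
24 mod 4 = 0

0


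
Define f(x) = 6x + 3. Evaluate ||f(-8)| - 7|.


f(-8) = -45
|-45| = 45
|45 - 7| = 38

38


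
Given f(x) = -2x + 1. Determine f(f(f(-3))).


f(-3) = 7
f(7) = -13
f(-13) = 27

27


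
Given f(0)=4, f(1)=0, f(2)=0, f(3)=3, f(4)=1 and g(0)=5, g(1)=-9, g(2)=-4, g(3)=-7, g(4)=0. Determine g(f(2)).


f(2) = 0
g(0) = 5

5


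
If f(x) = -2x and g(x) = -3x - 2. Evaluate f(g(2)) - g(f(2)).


f(g(2)) = 16
g(f(2)) = 10
Difference = 6

6


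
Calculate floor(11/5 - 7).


11/5 = 2.2
2.2 - 7 = -4.8
floor(-4.8) = -5

-5


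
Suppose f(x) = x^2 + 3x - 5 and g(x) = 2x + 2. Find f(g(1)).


g(1) = 4
f(4) = 1*(4)^2 + 3*(4) - 5 = 23

23


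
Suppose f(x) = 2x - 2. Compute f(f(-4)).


f(-4) = -10
f(-10) = -22

-22


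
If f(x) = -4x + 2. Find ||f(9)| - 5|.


f(9) = -34
|-34| = 34
|34 - 5| = 29

29


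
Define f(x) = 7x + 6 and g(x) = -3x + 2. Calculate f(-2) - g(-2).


f(-2) = -8
g(-2) = 8
Difference = -16

-16


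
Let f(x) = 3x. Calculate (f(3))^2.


f(3) = 9
(9)^2 = 81

81


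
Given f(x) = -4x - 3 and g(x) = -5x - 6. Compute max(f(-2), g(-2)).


5


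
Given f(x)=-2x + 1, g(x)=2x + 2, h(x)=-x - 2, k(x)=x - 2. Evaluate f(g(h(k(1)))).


k(1) = -1
h(-1) = -1
g(-1) = 0
f(0) = 1

1


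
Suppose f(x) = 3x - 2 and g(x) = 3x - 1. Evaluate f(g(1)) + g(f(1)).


f(g(1)) = 4
g(f(1)) = 2
Sum = 6

6


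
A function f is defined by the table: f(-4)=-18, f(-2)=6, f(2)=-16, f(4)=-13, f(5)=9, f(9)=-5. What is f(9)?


Reading from the table at x = 9

-5


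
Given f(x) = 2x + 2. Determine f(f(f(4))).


f(4) = 10
f(10) = 22
f(22) = 46

46


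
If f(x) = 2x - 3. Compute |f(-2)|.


f(-2) = -7
|-7| = 7

7


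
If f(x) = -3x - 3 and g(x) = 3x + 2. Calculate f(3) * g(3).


f(3) = -12
g(3) = 11
Product = -132

-132


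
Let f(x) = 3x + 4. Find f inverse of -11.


-5


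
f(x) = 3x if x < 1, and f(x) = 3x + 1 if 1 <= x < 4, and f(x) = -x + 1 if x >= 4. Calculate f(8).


8 satisfies x >= 4
f(8) = -7

-7


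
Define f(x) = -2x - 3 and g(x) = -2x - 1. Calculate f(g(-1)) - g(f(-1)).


f(g(-1)) = -5
g(f(-1)) = 1
Difference = -6

-6


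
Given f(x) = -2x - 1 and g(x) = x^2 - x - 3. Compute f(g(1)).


g(1) = -3
f(-3) = 5

5


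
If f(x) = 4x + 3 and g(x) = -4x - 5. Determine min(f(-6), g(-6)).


-21


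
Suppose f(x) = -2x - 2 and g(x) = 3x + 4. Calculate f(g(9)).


-64


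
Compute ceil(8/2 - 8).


8/2 = 4
4 - 8 = -4
ceil(-4) = -4

-4


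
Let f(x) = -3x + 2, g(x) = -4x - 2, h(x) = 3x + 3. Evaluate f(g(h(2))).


h(2) = 9
g(9) = -38
f(-38) = 116

116


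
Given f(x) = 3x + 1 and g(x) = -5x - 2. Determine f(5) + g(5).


-11


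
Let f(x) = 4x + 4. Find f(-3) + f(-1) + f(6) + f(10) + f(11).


112


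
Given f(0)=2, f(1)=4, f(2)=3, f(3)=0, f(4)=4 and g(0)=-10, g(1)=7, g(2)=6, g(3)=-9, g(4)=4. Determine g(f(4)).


f(4) = 4
g(4) = 4

4


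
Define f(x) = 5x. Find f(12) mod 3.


f(12) = 60
60 mod 3 = 0

0


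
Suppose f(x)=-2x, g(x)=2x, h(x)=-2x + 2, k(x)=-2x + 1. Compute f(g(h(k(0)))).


k(0) = 1
h(1) = 0
g(0) = 0
f(0) = 0

0


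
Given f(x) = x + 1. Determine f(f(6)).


8


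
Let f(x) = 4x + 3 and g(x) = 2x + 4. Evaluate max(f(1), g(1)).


f(1) = 7
g(1) = 6
max = 7

7


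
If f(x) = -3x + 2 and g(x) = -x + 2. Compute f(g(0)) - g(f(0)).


-4


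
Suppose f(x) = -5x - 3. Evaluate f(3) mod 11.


f(3) = -18
-18 mod 11 = 4

4


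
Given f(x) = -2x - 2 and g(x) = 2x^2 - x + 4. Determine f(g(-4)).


g(-4) = 40
f(40) = -82

-82


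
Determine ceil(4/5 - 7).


4/5 = 0.8
0.8 - 7 = -6.2
ceil(-6.2) = -6

-6


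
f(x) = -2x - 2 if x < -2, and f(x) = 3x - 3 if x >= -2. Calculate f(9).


9 satisfies x >= -2
f(9) = 24

24


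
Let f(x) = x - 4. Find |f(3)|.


f(3) = -1
|-1| = 1

1


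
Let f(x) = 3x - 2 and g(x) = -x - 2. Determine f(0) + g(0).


f(0) = -2
g(0) = -2
Sum = -4

-4


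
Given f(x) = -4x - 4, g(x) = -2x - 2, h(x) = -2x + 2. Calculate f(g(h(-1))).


h(-1) = 4
g(4) = -10
f(-10) = 36

36


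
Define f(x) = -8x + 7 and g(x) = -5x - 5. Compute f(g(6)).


g(6) = -35
f(-35) = 287

287


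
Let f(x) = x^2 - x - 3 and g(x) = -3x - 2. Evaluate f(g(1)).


g(1) = -5
f(-5) = 1*(-5)^2 - 1*(-5) - 3 = 27

27


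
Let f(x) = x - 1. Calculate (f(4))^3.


27


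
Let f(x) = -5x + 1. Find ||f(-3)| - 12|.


f(-3) = 16
|16| = 16
|16 - 12| = 4

4


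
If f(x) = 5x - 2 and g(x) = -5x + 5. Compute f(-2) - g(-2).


-27


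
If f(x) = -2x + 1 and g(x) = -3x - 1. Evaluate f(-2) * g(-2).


25


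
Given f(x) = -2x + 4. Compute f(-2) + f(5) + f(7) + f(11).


f(-2) = 8
f(5) = -6
f(7) = -10
f(11) = -18
Sum = -26

-26


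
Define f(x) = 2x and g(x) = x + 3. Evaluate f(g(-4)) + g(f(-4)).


f(g(-4)) = -2
g(f(-4)) = -5
Sum = -7

-7


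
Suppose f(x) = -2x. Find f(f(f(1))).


-8


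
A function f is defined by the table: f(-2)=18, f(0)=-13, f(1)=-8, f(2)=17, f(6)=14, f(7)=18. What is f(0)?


Reading from the table at x = 0

-13


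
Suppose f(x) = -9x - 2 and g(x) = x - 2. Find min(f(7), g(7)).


f(7) = -65
g(7) = 5
min = -65

-65


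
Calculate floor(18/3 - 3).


18/3 = 6
6 - 3 = 3
floor(3) = 3

3


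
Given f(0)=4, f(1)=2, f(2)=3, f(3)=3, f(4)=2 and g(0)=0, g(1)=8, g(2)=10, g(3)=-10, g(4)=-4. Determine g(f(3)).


-10


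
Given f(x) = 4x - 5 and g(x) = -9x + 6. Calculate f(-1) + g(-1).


f(-1) = -9
g(-1) = 15
Sum = 6

6


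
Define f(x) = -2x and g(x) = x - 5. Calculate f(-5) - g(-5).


f(-5) = 10
g(-5) = -10
Difference = 20

20


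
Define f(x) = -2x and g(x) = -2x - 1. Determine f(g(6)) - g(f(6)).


f(g(6)) = 26
g(f(6)) = 23
Difference = 3

3


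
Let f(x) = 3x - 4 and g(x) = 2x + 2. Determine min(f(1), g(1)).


f(1) = -1
g(1) = 4
min = -1

-1


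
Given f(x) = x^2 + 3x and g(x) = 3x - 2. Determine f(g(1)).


g(1) = 1
f(1) = 1*(1)^2 + 3*(1) = 4

4


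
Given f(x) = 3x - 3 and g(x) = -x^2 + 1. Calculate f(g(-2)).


g(-2) = -3
f(-3) = -12

-12


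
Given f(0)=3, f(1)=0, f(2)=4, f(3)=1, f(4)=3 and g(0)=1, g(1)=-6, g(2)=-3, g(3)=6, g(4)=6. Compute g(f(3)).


-6


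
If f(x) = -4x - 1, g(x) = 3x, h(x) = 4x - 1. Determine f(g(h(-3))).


h(-3) = -13
g(-13) = -39
f(-39) = 155

155


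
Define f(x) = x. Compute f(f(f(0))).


f(0) = 0
f(0) = 0
f(0) = 0

0


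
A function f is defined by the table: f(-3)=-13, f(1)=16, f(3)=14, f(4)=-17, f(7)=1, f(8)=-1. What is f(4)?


Reading from the table at x = 4

-17


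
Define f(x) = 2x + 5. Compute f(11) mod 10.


f(11) = 27
27 mod 10 = 7

7


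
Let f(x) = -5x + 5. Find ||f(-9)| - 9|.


f(-9) = 50
|50| = 50
|50 - 9| = 41

41


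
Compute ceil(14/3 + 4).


14/3 = 4.6667
4.6667 + 4 = 8.6667
ceil(8.6667) = 9

9


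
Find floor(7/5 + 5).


7/5 = 1.4
1.4 + 5 = 6.4
floor(6.4) = 6

6


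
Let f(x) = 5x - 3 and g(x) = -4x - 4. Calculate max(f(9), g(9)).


f(9) = 42
g(9) = -40
max = 42

42


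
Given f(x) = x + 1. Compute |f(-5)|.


f(-5) = -4
|-4| = 4

4


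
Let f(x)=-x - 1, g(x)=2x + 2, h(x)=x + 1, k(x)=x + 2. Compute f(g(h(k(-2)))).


k(-2) = 0
h(0) = 1
g(1) = 4
f(4) = -5

-5


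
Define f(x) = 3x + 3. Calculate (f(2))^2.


f(2) = 9
(9)^2 = 81

81


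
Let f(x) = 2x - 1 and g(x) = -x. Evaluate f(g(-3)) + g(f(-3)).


f(g(-3)) = 5
g(f(-3)) = 7
Sum = 12

12


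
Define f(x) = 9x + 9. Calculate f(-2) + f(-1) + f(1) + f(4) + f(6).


f(-2) = -9
f(-1) = 0
f(1) = 18
f(4) = 45
f(6) = 63
Sum = 117

117


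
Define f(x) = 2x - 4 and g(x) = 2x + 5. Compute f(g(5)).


g(5) = 15
f(15) = 26

26


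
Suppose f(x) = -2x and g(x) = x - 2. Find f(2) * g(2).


f(2) = -4
g(2) = 0
Product = 0

0


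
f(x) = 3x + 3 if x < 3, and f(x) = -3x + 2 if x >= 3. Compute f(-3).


-3 satisfies x < 3
f(-3) = -6

-6


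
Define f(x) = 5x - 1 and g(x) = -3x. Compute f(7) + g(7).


f(7) = 34
g(7) = -21
Sum = 13

13


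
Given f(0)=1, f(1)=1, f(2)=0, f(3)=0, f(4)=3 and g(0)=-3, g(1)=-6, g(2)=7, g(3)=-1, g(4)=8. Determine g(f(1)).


f(1) = 1
g(1) = -6

-6


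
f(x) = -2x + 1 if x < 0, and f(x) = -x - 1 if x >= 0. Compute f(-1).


3


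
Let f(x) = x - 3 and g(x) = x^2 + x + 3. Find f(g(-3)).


g(-3) = 9
f(9) = 6

6


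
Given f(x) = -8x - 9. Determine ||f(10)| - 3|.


86


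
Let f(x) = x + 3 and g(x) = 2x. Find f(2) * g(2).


f(2) = 5
g(2) = 4
Product = 20

20


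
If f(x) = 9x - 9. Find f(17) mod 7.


f(17) = 144
144 mod 7 = 4

4


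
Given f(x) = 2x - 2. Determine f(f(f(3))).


f(3) = 4
f(4) = 6
f(6) = 10

10


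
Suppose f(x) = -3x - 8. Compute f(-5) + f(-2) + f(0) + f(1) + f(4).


f(-5) = 7
f(-2) = -2
f(0) = -8
f(1) = -11
f(4) = -20
Sum = -34

-34


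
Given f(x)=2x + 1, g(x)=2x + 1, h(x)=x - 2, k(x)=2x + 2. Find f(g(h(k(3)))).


k(3) = 8
h(8) = 6
g(6) = 13
f(13) = 27

27


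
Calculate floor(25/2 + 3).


25/2 = 12.5
12.5 + 3 = 15.5
floor(15.5) = 15

15


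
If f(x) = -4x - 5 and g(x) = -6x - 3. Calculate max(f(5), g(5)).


f(5) = -25
g(5) = -33
max = -25

-25


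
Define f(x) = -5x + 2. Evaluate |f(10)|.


f(10) = -48
|-48| = 48

48


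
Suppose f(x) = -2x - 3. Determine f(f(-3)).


f(-3) = 3
f(3) = -9

-9


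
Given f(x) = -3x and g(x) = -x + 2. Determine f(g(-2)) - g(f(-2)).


f(g(-2)) = -12
g(f(-2)) = -4
Difference = -8

-8


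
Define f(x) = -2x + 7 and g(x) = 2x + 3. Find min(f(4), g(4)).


f(4) = -1
g(4) = 11
min = -1

-1


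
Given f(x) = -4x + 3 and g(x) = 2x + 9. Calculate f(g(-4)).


g(-4) = 1
f(1) = -1

-1


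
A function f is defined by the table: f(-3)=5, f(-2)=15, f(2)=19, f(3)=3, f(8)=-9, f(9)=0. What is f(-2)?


15


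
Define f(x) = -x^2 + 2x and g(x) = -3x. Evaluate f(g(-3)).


g(-3) = 9
f(9) = (-1)*(9)^2 + 2*(9) = -63

-63


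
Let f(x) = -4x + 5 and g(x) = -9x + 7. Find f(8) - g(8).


f(8) = -27
g(8) = -65
Difference = 38

38


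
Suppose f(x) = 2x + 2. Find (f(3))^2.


64


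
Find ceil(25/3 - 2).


25/3 = 8.3333
8.3333 - 2 = 6.3333
ceil(6.3333) = 7

7


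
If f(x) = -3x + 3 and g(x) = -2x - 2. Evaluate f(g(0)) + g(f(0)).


f(g(0)) = 9
g(f(0)) = -8
Sum = 1

1


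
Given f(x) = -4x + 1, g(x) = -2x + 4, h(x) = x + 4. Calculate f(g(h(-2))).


h(-2) = 2
g(2) = 0
f(0) = 1

1
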